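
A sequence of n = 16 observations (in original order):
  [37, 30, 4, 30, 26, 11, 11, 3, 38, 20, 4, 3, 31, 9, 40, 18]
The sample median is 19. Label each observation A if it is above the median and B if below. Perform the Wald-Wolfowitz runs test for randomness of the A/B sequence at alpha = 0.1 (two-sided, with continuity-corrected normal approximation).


Step 1: Compute median = 19; label A = above, B = below.
Labels in order: AABAABBBAABBABAB  (n_A = 8, n_B = 8)
Step 2: Count runs R = 10.
Step 3: Under H0 (random ordering), E[R] = 2*n_A*n_B/(n_A+n_B) + 1 = 2*8*8/16 + 1 = 9.0000.
        Var[R] = 2*n_A*n_B*(2*n_A*n_B - n_A - n_B) / ((n_A+n_B)^2 * (n_A+n_B-1)) = 14336/3840 = 3.7333.
        SD[R] = 1.9322.
Step 4: Continuity-corrected z = (R - 0.5 - E[R]) / SD[R] = (10 - 0.5 - 9.0000) / 1.9322 = 0.2588.
Step 5: Two-sided p-value via normal approximation = 2*(1 - Phi(|z|)) = 0.795809.
Step 6: alpha = 0.1. fail to reject H0.

R = 10, z = 0.2588, p = 0.795809, fail to reject H0.


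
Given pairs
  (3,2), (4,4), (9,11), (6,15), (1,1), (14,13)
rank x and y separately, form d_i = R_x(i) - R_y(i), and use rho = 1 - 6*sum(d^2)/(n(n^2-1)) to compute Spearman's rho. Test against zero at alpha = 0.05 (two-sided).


Step 1: Rank x and y separately (midranks; no ties here).
rank(x): 3->2, 4->3, 9->5, 6->4, 1->1, 14->6
rank(y): 2->2, 4->3, 11->4, 15->6, 1->1, 13->5
Step 2: d_i = R_x(i) - R_y(i); compute d_i^2.
  (2-2)^2=0, (3-3)^2=0, (5-4)^2=1, (4-6)^2=4, (1-1)^2=0, (6-5)^2=1
sum(d^2) = 6.
Step 3: rho = 1 - 6*6 / (6*(6^2 - 1)) = 1 - 36/210 = 0.828571.
Step 4: Under H0, t = rho * sqrt((n-2)/(1-rho^2)) = 2.9598 ~ t(4).
Step 5: Two-sided p-value from the t-distribution with 4 df = 0.041563.
Step 6: alpha = 0.05. reject H0.

rho = 0.8286, p = 0.041563, reject H0 at alpha = 0.05.


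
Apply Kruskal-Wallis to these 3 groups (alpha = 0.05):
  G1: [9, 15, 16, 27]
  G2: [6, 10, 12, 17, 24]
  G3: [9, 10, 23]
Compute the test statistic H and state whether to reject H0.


Step 1: Combine all N = 12 observations and assign midranks.
sorted (value, group, rank): (6,G2,1), (9,G1,2.5), (9,G3,2.5), (10,G2,4.5), (10,G3,4.5), (12,G2,6), (15,G1,7), (16,G1,8), (17,G2,9), (23,G3,10), (24,G2,11), (27,G1,12)
Step 2: Sum ranks within each group.
R_1 = 29.5 (n_1 = 4)
R_2 = 31.5 (n_2 = 5)
R_3 = 17 (n_3 = 3)
Step 3: H = 12/(N(N+1)) * sum(R_i^2/n_i) - 3(N+1)
     = 12/(12*13) * (29.5^2/4 + 31.5^2/5 + 17^2/3) - 3*13
     = 0.076923 * 512.346 - 39
     = 0.411218.
Step 4: Ties present; correction factor C = 1 - 12/(12^3 - 12) = 0.993007. Corrected H = 0.411218 / 0.993007 = 0.414114.
Step 5: Under H0, H ~ chi^2(2); p-value = 0.812973.
Step 6: alpha = 0.05. fail to reject H0.

H = 0.4141, df = 2, p = 0.812973, fail to reject H0.


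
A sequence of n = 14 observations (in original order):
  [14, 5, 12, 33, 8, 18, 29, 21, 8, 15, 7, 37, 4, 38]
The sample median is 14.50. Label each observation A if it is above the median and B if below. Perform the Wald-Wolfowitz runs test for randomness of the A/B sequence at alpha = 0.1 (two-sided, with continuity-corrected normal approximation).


Step 1: Compute median = 14.50; label A = above, B = below.
Labels in order: BBBABAAABABABA  (n_A = 7, n_B = 7)
Step 2: Count runs R = 10.
Step 3: Under H0 (random ordering), E[R] = 2*n_A*n_B/(n_A+n_B) + 1 = 2*7*7/14 + 1 = 8.0000.
        Var[R] = 2*n_A*n_B*(2*n_A*n_B - n_A - n_B) / ((n_A+n_B)^2 * (n_A+n_B-1)) = 8232/2548 = 3.2308.
        SD[R] = 1.7974.
Step 4: Continuity-corrected z = (R - 0.5 - E[R]) / SD[R] = (10 - 0.5 - 8.0000) / 1.7974 = 0.8345.
Step 5: Two-sided p-value via normal approximation = 2*(1 - Phi(|z|)) = 0.403986.
Step 6: alpha = 0.1. fail to reject H0.

R = 10, z = 0.8345, p = 0.403986, fail to reject H0.


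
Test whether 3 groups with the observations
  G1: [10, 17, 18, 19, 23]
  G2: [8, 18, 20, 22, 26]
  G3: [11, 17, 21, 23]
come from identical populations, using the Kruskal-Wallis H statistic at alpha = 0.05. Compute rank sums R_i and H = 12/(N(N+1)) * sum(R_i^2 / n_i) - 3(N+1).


Step 1: Combine all N = 14 observations and assign midranks.
sorted (value, group, rank): (8,G2,1), (10,G1,2), (11,G3,3), (17,G1,4.5), (17,G3,4.5), (18,G1,6.5), (18,G2,6.5), (19,G1,8), (20,G2,9), (21,G3,10), (22,G2,11), (23,G1,12.5), (23,G3,12.5), (26,G2,14)
Step 2: Sum ranks within each group.
R_1 = 33.5 (n_1 = 5)
R_2 = 41.5 (n_2 = 5)
R_3 = 30 (n_3 = 4)
Step 3: H = 12/(N(N+1)) * sum(R_i^2/n_i) - 3(N+1)
     = 12/(14*15) * (33.5^2/5 + 41.5^2/5 + 30^2/4) - 3*15
     = 0.057143 * 793.9 - 45
     = 0.365714.
Step 4: Ties present; correction factor C = 1 - 18/(14^3 - 14) = 0.993407. Corrected H = 0.365714 / 0.993407 = 0.368142.
Step 5: Under H0, H ~ chi^2(2); p-value = 0.831877.
Step 6: alpha = 0.05. fail to reject H0.

H = 0.3681, df = 2, p = 0.831877, fail to reject H0.


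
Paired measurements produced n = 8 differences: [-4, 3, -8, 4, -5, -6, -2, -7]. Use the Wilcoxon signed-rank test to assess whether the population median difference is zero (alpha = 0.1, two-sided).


Step 1: Drop any zero differences (none here) and take |d_i|.
|d| = [4, 3, 8, 4, 5, 6, 2, 7]
Step 2: Midrank |d_i| (ties get averaged ranks).
ranks: |4|->3.5, |3|->2, |8|->8, |4|->3.5, |5|->5, |6|->6, |2|->1, |7|->7
Step 3: Attach original signs; sum ranks with positive sign and with negative sign.
W+ = 2 + 3.5 = 5.5
W- = 3.5 + 8 + 5 + 6 + 1 + 7 = 30.5
(Check: W+ + W- = 36 should equal n(n+1)/2 = 36.)
Step 4: Test statistic W = min(W+, W-) = 5.5.
Step 5: Ties in |d|, so use the tie-corrected normal approximation.
        E[W] = n(n+1)/4 = 8*9/4 = 18.
        Tie groups: |d|=4 (t=2); sum(t^3 - t) = 6.
        Var[W] = n(n+1)(2n+1)/24 - sum(t^3-t)/48 = 1224/24 - 6/48 = 50.875.
        z = (W - E[W]) / sqrt(Var[W]) = (5.5 - 18) / 7.1327 = -1.7525.
        Two-sided p = 2*Phi(z) = 0.079688.
Step 6: alpha = 0.1. reject H0.

W+ = 5.5, W- = 30.5, W = min = 5.5, p = 0.079688, reject H0.


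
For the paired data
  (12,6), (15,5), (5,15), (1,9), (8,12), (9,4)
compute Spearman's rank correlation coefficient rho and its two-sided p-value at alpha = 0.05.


Step 1: Rank x and y separately (midranks; no ties here).
rank(x): 12->5, 15->6, 5->2, 1->1, 8->3, 9->4
rank(y): 6->3, 5->2, 15->6, 9->4, 12->5, 4->1
Step 2: d_i = R_x(i) - R_y(i); compute d_i^2.
  (5-3)^2=4, (6-2)^2=16, (2-6)^2=16, (1-4)^2=9, (3-5)^2=4, (4-1)^2=9
sum(d^2) = 58.
Step 3: rho = 1 - 6*58 / (6*(6^2 - 1)) = 1 - 348/210 = -0.657143.
Step 4: Under H0, t = rho * sqrt((n-2)/(1-rho^2)) = -1.7436 ~ t(4).
Step 5: Two-sided p-value from the t-distribution with 4 df = 0.156175.
Step 6: alpha = 0.05. fail to reject H0.

rho = -0.6571, p = 0.156175, fail to reject H0 at alpha = 0.05.


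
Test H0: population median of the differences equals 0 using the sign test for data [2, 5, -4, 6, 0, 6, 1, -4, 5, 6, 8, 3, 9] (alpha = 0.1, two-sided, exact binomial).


Step 1: Discard zero differences. Original n = 13; n_eff = number of nonzero differences = 12.
Nonzero differences (with sign): +2, +5, -4, +6, +6, +1, -4, +5, +6, +8, +3, +9
Step 2: Count signs: positive = 10, negative = 2.
Step 3: Under H0: P(positive) = 0.5, so the number of positives S ~ Bin(12, 0.5).
Step 4: Two-sided exact p-value = sum of Bin(12,0.5) probabilities at or below the observed probability = 0.038574.
Step 5: alpha = 0.1. reject H0.

n_eff = 12, pos = 10, neg = 2, p = 0.038574, reject H0.


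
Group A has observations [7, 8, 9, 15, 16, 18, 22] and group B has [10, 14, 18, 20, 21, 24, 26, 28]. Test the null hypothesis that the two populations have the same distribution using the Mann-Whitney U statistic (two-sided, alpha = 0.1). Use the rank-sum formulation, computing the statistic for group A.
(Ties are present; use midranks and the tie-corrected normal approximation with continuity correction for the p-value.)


Step 1: Combine and sort all 15 observations; assign midranks.
sorted (value, group): (7,X), (8,X), (9,X), (10,Y), (14,Y), (15,X), (16,X), (18,X), (18,Y), (20,Y), (21,Y), (22,X), (24,Y), (26,Y), (28,Y)
ranks: 7->1, 8->2, 9->3, 10->4, 14->5, 15->6, 16->7, 18->8.5, 18->8.5, 20->10, 21->11, 22->12, 24->13, 26->14, 28->15
Step 2: Rank sum for X: R1 = 1 + 2 + 3 + 6 + 7 + 8.5 + 12 = 39.5.
Step 3: U_X = R1 - n1(n1+1)/2 = 39.5 - 7*8/2 = 39.5 - 28 = 11.5.
       U_Y = n1*n2 - U_X = 56 - 11.5 = 44.5.
Step 4: Ties are present, so use the tie-corrected normal approximation (with continuity correction) for the p-value.
Step 5: p-value = 0.063840; compare to alpha = 0.1. reject H0.

U_X = 11.5, p = 0.063840, reject H0 at alpha = 0.1.


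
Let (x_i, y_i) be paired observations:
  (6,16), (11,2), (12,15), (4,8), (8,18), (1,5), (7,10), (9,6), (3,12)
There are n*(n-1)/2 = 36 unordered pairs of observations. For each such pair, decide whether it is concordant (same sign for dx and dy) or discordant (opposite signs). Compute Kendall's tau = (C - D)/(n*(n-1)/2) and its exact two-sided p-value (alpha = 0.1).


Step 1: Enumerate the 36 unordered pairs (i,j) with i<j and classify each by sign(x_j-x_i) * sign(y_j-y_i).
  (1,2):dx=+5,dy=-14->D; (1,3):dx=+6,dy=-1->D; (1,4):dx=-2,dy=-8->C; (1,5):dx=+2,dy=+2->C
  (1,6):dx=-5,dy=-11->C; (1,7):dx=+1,dy=-6->D; (1,8):dx=+3,dy=-10->D; (1,9):dx=-3,dy=-4->C
  (2,3):dx=+1,dy=+13->C; (2,4):dx=-7,dy=+6->D; (2,5):dx=-3,dy=+16->D; (2,6):dx=-10,dy=+3->D
  (2,7):dx=-4,dy=+8->D; (2,8):dx=-2,dy=+4->D; (2,9):dx=-8,dy=+10->D; (3,4):dx=-8,dy=-7->C
  (3,5):dx=-4,dy=+3->D; (3,6):dx=-11,dy=-10->C; (3,7):dx=-5,dy=-5->C; (3,8):dx=-3,dy=-9->C
  (3,9):dx=-9,dy=-3->C; (4,5):dx=+4,dy=+10->C; (4,6):dx=-3,dy=-3->C; (4,7):dx=+3,dy=+2->C
  (4,8):dx=+5,dy=-2->D; (4,9):dx=-1,dy=+4->D; (5,6):dx=-7,dy=-13->C; (5,7):dx=-1,dy=-8->C
  (5,8):dx=+1,dy=-12->D; (5,9):dx=-5,dy=-6->C; (6,7):dx=+6,dy=+5->C; (6,8):dx=+8,dy=+1->C
  (6,9):dx=+2,dy=+7->C; (7,8):dx=+2,dy=-4->D; (7,9):dx=-4,dy=+2->D; (8,9):dx=-6,dy=+6->D
Step 2: C = 19, D = 17, total pairs = 36.
Step 3: tau = (C - D)/(n(n-1)/2) = (19 - 17)/36 = 0.055556.
Step 4: Exact two-sided p-value (enumerate n! = 362880 permutations of y under H0): p = 0.919455.
Step 5: alpha = 0.1. fail to reject H0.

tau_b = 0.0556 (C=19, D=17), p = 0.919455, fail to reject H0.


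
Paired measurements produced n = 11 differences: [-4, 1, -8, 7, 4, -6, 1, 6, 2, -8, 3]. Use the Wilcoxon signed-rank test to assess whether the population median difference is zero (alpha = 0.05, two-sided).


Step 1: Drop any zero differences (none here) and take |d_i|.
|d| = [4, 1, 8, 7, 4, 6, 1, 6, 2, 8, 3]
Step 2: Midrank |d_i| (ties get averaged ranks).
ranks: |4|->5.5, |1|->1.5, |8|->10.5, |7|->9, |4|->5.5, |6|->7.5, |1|->1.5, |6|->7.5, |2|->3, |8|->10.5, |3|->4
Step 3: Attach original signs; sum ranks with positive sign and with negative sign.
W+ = 1.5 + 9 + 5.5 + 1.5 + 7.5 + 3 + 4 = 32
W- = 5.5 + 10.5 + 7.5 + 10.5 = 34
(Check: W+ + W- = 66 should equal n(n+1)/2 = 66.)
Step 4: Test statistic W = min(W+, W-) = 32.
Step 5: Ties in |d|, so use the tie-corrected normal approximation.
        E[W] = n(n+1)/4 = 11*12/4 = 33.
        Tie groups: |d|=1 (t=2), |d|=4 (t=2), |d|=6 (t=2), |d|=8 (t=2); sum(t^3 - t) = 24.
        Var[W] = n(n+1)(2n+1)/24 - sum(t^3-t)/48 = 3036/24 - 24/48 = 126.
        z = (W - E[W]) / sqrt(Var[W]) = (32 - 33) / 11.2250 = -0.0891.
        Two-sided p = 2*Phi(z) = 0.929013.
Step 6: alpha = 0.05. fail to reject H0.

W+ = 32, W- = 34, W = min = 32, p = 0.929013, fail to reject H0.


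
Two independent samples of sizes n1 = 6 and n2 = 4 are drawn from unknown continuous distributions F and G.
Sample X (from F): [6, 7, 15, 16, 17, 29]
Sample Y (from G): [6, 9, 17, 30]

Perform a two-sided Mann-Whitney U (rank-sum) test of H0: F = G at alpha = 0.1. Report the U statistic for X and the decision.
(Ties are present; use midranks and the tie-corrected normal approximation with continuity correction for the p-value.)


Step 1: Combine and sort all 10 observations; assign midranks.
sorted (value, group): (6,X), (6,Y), (7,X), (9,Y), (15,X), (16,X), (17,X), (17,Y), (29,X), (30,Y)
ranks: 6->1.5, 6->1.5, 7->3, 9->4, 15->5, 16->6, 17->7.5, 17->7.5, 29->9, 30->10
Step 2: Rank sum for X: R1 = 1.5 + 3 + 5 + 6 + 7.5 + 9 = 32.
Step 3: U_X = R1 - n1(n1+1)/2 = 32 - 6*7/2 = 32 - 21 = 11.
       U_Y = n1*n2 - U_X = 24 - 11 = 13.
Step 4: Ties are present, so use the tie-corrected normal approximation (with continuity correction) for the p-value.
Step 5: p-value = 0.914589; compare to alpha = 0.1. fail to reject H0.

U_X = 11, p = 0.914589, fail to reject H0 at alpha = 0.1.


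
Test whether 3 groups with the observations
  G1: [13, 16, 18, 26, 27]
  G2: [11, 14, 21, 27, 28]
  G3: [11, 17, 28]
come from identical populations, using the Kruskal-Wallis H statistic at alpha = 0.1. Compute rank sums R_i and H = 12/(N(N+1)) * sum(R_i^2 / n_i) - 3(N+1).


Step 1: Combine all N = 13 observations and assign midranks.
sorted (value, group, rank): (11,G2,1.5), (11,G3,1.5), (13,G1,3), (14,G2,4), (16,G1,5), (17,G3,6), (18,G1,7), (21,G2,8), (26,G1,9), (27,G1,10.5), (27,G2,10.5), (28,G2,12.5), (28,G3,12.5)
Step 2: Sum ranks within each group.
R_1 = 34.5 (n_1 = 5)
R_2 = 36.5 (n_2 = 5)
R_3 = 20 (n_3 = 3)
Step 3: H = 12/(N(N+1)) * sum(R_i^2/n_i) - 3(N+1)
     = 12/(13*14) * (34.5^2/5 + 36.5^2/5 + 20^2/3) - 3*14
     = 0.065934 * 637.833 - 42
     = 0.054945.
Step 4: Ties present; correction factor C = 1 - 18/(13^3 - 13) = 0.991758. Corrected H = 0.054945 / 0.991758 = 0.055402.
Step 5: Under H0, H ~ chi^2(2); p-value = 0.972679.
Step 6: alpha = 0.1. fail to reject H0.

H = 0.0554, df = 2, p = 0.972679, fail to reject H0.


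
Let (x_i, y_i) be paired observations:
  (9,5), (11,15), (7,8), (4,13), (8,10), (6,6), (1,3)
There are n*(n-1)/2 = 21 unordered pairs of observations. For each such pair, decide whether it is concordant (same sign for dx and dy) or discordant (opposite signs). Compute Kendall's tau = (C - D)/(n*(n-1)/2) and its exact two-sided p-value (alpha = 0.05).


Step 1: Enumerate the 21 unordered pairs (i,j) with i<j and classify each by sign(x_j-x_i) * sign(y_j-y_i).
  (1,2):dx=+2,dy=+10->C; (1,3):dx=-2,dy=+3->D; (1,4):dx=-5,dy=+8->D; (1,5):dx=-1,dy=+5->D
  (1,6):dx=-3,dy=+1->D; (1,7):dx=-8,dy=-2->C; (2,3):dx=-4,dy=-7->C; (2,4):dx=-7,dy=-2->C
  (2,5):dx=-3,dy=-5->C; (2,6):dx=-5,dy=-9->C; (2,7):dx=-10,dy=-12->C; (3,4):dx=-3,dy=+5->D
  (3,5):dx=+1,dy=+2->C; (3,6):dx=-1,dy=-2->C; (3,7):dx=-6,dy=-5->C; (4,5):dx=+4,dy=-3->D
  (4,6):dx=+2,dy=-7->D; (4,7):dx=-3,dy=-10->C; (5,6):dx=-2,dy=-4->C; (5,7):dx=-7,dy=-7->C
  (6,7):dx=-5,dy=-3->C
Step 2: C = 14, D = 7, total pairs = 21.
Step 3: tau = (C - D)/(n(n-1)/2) = (14 - 7)/21 = 0.333333.
Step 4: Exact two-sided p-value (enumerate n! = 5040 permutations of y under H0): p = 0.381349.
Step 5: alpha = 0.05. fail to reject H0.

tau_b = 0.3333 (C=14, D=7), p = 0.381349, fail to reject H0.


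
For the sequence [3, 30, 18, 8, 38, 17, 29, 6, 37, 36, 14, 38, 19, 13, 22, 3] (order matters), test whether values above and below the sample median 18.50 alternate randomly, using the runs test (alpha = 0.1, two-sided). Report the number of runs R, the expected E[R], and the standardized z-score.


Step 1: Compute median = 18.50; label A = above, B = below.
Labels in order: BABBABABAABAABAB  (n_A = 8, n_B = 8)
Step 2: Count runs R = 13.
Step 3: Under H0 (random ordering), E[R] = 2*n_A*n_B/(n_A+n_B) + 1 = 2*8*8/16 + 1 = 9.0000.
        Var[R] = 2*n_A*n_B*(2*n_A*n_B - n_A - n_B) / ((n_A+n_B)^2 * (n_A+n_B-1)) = 14336/3840 = 3.7333.
        SD[R] = 1.9322.
Step 4: Continuity-corrected z = (R - 0.5 - E[R]) / SD[R] = (13 - 0.5 - 9.0000) / 1.9322 = 1.8114.
Step 5: Two-sided p-value via normal approximation = 2*(1 - Phi(|z|)) = 0.070076.
Step 6: alpha = 0.1. reject H0.

R = 13, z = 1.8114, p = 0.070076, reject H0.


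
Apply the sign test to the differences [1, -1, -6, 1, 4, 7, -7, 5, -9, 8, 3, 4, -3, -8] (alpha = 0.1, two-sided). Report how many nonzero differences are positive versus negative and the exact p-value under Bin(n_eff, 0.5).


Step 1: Discard zero differences. Original n = 14; n_eff = number of nonzero differences = 14.
Nonzero differences (with sign): +1, -1, -6, +1, +4, +7, -7, +5, -9, +8, +3, +4, -3, -8
Step 2: Count signs: positive = 8, negative = 6.
Step 3: Under H0: P(positive) = 0.5, so the number of positives S ~ Bin(14, 0.5).
Step 4: Two-sided exact p-value = sum of Bin(14,0.5) probabilities at or below the observed probability = 0.790527.
Step 5: alpha = 0.1. fail to reject H0.

n_eff = 14, pos = 8, neg = 6, p = 0.790527, fail to reject H0.


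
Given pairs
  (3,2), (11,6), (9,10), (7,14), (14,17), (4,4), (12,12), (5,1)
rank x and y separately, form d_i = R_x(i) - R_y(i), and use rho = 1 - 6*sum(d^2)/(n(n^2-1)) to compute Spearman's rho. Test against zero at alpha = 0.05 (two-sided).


Step 1: Rank x and y separately (midranks; no ties here).
rank(x): 3->1, 11->6, 9->5, 7->4, 14->8, 4->2, 12->7, 5->3
rank(y): 2->2, 6->4, 10->5, 14->7, 17->8, 4->3, 12->6, 1->1
Step 2: d_i = R_x(i) - R_y(i); compute d_i^2.
  (1-2)^2=1, (6-4)^2=4, (5-5)^2=0, (4-7)^2=9, (8-8)^2=0, (2-3)^2=1, (7-6)^2=1, (3-1)^2=4
sum(d^2) = 20.
Step 3: rho = 1 - 6*20 / (8*(8^2 - 1)) = 1 - 120/504 = 0.761905.
Step 4: Under H0, t = rho * sqrt((n-2)/(1-rho^2)) = 2.8814 ~ t(6).
Step 5: Two-sided p-value from the t-distribution with 6 df = 0.028005.
Step 6: alpha = 0.05. reject H0.

rho = 0.7619, p = 0.028005, reject H0 at alpha = 0.05.


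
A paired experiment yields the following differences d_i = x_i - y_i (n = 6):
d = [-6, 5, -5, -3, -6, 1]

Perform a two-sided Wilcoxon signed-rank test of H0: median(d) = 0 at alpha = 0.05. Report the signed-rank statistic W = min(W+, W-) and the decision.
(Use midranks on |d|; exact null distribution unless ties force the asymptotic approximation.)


Step 1: Drop any zero differences (none here) and take |d_i|.
|d| = [6, 5, 5, 3, 6, 1]
Step 2: Midrank |d_i| (ties get averaged ranks).
ranks: |6|->5.5, |5|->3.5, |5|->3.5, |3|->2, |6|->5.5, |1|->1
Step 3: Attach original signs; sum ranks with positive sign and with negative sign.
W+ = 3.5 + 1 = 4.5
W- = 5.5 + 3.5 + 2 + 5.5 = 16.5
(Check: W+ + W- = 21 should equal n(n+1)/2 = 21.)
Step 4: Test statistic W = min(W+, W-) = 4.5.
Step 5: Ties in |d|, so use the tie-corrected normal approximation.
        E[W] = n(n+1)/4 = 6*7/4 = 10.5.
        Tie groups: |d|=5 (t=2), |d|=6 (t=2); sum(t^3 - t) = 12.
        Var[W] = n(n+1)(2n+1)/24 - sum(t^3-t)/48 = 546/24 - 12/48 = 22.5.
        z = (W - E[W]) / sqrt(Var[W]) = (4.5 - 10.5) / 4.7434 = -1.2649.
        Two-sided p = 2*Phi(z) = 0.205903.
Step 6: alpha = 0.05. fail to reject H0.

W+ = 4.5, W- = 16.5, W = min = 4.5, p = 0.205903, fail to reject H0.


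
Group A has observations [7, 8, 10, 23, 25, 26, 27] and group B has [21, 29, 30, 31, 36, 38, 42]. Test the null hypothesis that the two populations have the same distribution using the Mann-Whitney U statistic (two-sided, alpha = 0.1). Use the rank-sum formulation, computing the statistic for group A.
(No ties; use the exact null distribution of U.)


Step 1: Combine and sort all 14 observations; assign midranks.
sorted (value, group): (7,X), (8,X), (10,X), (21,Y), (23,X), (25,X), (26,X), (27,X), (29,Y), (30,Y), (31,Y), (36,Y), (38,Y), (42,Y)
ranks: 7->1, 8->2, 10->3, 21->4, 23->5, 25->6, 26->7, 27->8, 29->9, 30->10, 31->11, 36->12, 38->13, 42->14
Step 2: Rank sum for X: R1 = 1 + 2 + 3 + 5 + 6 + 7 + 8 = 32.
Step 3: U_X = R1 - n1(n1+1)/2 = 32 - 7*8/2 = 32 - 28 = 4.
       U_Y = n1*n2 - U_X = 49 - 4 = 45.
Step 4: No ties, so the exact null distribution of U (based on enumerating the C(14,7) = 3432 equally likely rank assignments) gives the two-sided p-value.
Step 5: p-value = 0.006993; compare to alpha = 0.1. reject H0.

U_X = 4, p = 0.006993, reject H0 at alpha = 0.1.


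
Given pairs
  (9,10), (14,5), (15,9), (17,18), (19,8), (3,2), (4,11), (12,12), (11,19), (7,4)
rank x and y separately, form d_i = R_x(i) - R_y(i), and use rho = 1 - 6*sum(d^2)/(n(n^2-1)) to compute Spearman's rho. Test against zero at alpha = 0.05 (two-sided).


Step 1: Rank x and y separately (midranks; no ties here).
rank(x): 9->4, 14->7, 15->8, 17->9, 19->10, 3->1, 4->2, 12->6, 11->5, 7->3
rank(y): 10->6, 5->3, 9->5, 18->9, 8->4, 2->1, 11->7, 12->8, 19->10, 4->2
Step 2: d_i = R_x(i) - R_y(i); compute d_i^2.
  (4-6)^2=4, (7-3)^2=16, (8-5)^2=9, (9-9)^2=0, (10-4)^2=36, (1-1)^2=0, (2-7)^2=25, (6-8)^2=4, (5-10)^2=25, (3-2)^2=1
sum(d^2) = 120.
Step 3: rho = 1 - 6*120 / (10*(10^2 - 1)) = 1 - 720/990 = 0.272727.
Step 4: Under H0, t = rho * sqrt((n-2)/(1-rho^2)) = 0.8018 ~ t(8).
Step 5: Two-sided p-value from the t-distribution with 8 df = 0.445838.
Step 6: alpha = 0.05. fail to reject H0.

rho = 0.2727, p = 0.445838, fail to reject H0 at alpha = 0.05.


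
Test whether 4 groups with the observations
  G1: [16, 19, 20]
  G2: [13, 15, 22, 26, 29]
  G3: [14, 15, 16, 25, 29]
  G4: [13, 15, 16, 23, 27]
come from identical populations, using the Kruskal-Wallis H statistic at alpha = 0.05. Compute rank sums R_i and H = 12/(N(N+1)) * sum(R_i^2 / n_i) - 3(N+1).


Step 1: Combine all N = 18 observations and assign midranks.
sorted (value, group, rank): (13,G2,1.5), (13,G4,1.5), (14,G3,3), (15,G2,5), (15,G3,5), (15,G4,5), (16,G1,8), (16,G3,8), (16,G4,8), (19,G1,10), (20,G1,11), (22,G2,12), (23,G4,13), (25,G3,14), (26,G2,15), (27,G4,16), (29,G2,17.5), (29,G3,17.5)
Step 2: Sum ranks within each group.
R_1 = 29 (n_1 = 3)
R_2 = 51 (n_2 = 5)
R_3 = 47.5 (n_3 = 5)
R_4 = 43.5 (n_4 = 5)
Step 3: H = 12/(N(N+1)) * sum(R_i^2/n_i) - 3(N+1)
     = 12/(18*19) * (29^2/3 + 51^2/5 + 47.5^2/5 + 43.5^2/5) - 3*19
     = 0.035088 * 1630.23 - 57
     = 0.201170.
Step 4: Ties present; correction factor C = 1 - 60/(18^3 - 18) = 0.989680. Corrected H = 0.201170 / 0.989680 = 0.203267.
Step 5: Under H0, H ~ chi^2(3); p-value = 0.977060.
Step 6: alpha = 0.05. fail to reject H0.

H = 0.2033, df = 3, p = 0.977060, fail to reject H0.


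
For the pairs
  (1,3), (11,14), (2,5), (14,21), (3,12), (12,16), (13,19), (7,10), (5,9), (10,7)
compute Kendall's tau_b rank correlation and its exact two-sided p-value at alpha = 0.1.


Step 1: Enumerate the 45 unordered pairs (i,j) with i<j and classify each by sign(x_j-x_i) * sign(y_j-y_i).
  (1,2):dx=+10,dy=+11->C; (1,3):dx=+1,dy=+2->C; (1,4):dx=+13,dy=+18->C; (1,5):dx=+2,dy=+9->C
  (1,6):dx=+11,dy=+13->C; (1,7):dx=+12,dy=+16->C; (1,8):dx=+6,dy=+7->C; (1,9):dx=+4,dy=+6->C
  (1,10):dx=+9,dy=+4->C; (2,3):dx=-9,dy=-9->C; (2,4):dx=+3,dy=+7->C; (2,5):dx=-8,dy=-2->C
  (2,6):dx=+1,dy=+2->C; (2,7):dx=+2,dy=+5->C; (2,8):dx=-4,dy=-4->C; (2,9):dx=-6,dy=-5->C
  (2,10):dx=-1,dy=-7->C; (3,4):dx=+12,dy=+16->C; (3,5):dx=+1,dy=+7->C; (3,6):dx=+10,dy=+11->C
  (3,7):dx=+11,dy=+14->C; (3,8):dx=+5,dy=+5->C; (3,9):dx=+3,dy=+4->C; (3,10):dx=+8,dy=+2->C
  (4,5):dx=-11,dy=-9->C; (4,6):dx=-2,dy=-5->C; (4,7):dx=-1,dy=-2->C; (4,8):dx=-7,dy=-11->C
  (4,9):dx=-9,dy=-12->C; (4,10):dx=-4,dy=-14->C; (5,6):dx=+9,dy=+4->C; (5,7):dx=+10,dy=+7->C
  (5,8):dx=+4,dy=-2->D; (5,9):dx=+2,dy=-3->D; (5,10):dx=+7,dy=-5->D; (6,7):dx=+1,dy=+3->C
  (6,8):dx=-5,dy=-6->C; (6,9):dx=-7,dy=-7->C; (6,10):dx=-2,dy=-9->C; (7,8):dx=-6,dy=-9->C
  (7,9):dx=-8,dy=-10->C; (7,10):dx=-3,dy=-12->C; (8,9):dx=-2,dy=-1->C; (8,10):dx=+3,dy=-3->D
  (9,10):dx=+5,dy=-2->D
Step 2: C = 40, D = 5, total pairs = 45.
Step 3: tau = (C - D)/(n(n-1)/2) = (40 - 5)/45 = 0.777778.
Step 4: Exact two-sided p-value (enumerate n! = 3628800 permutations of y under H0): p = 0.000946.
Step 5: alpha = 0.1. reject H0.

tau_b = 0.7778 (C=40, D=5), p = 0.000946, reject H0.


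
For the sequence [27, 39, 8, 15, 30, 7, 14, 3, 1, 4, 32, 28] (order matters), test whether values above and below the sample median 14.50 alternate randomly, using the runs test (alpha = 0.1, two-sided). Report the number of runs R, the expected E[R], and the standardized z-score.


Step 1: Compute median = 14.50; label A = above, B = below.
Labels in order: AABAABBBBBAA  (n_A = 6, n_B = 6)
Step 2: Count runs R = 5.
Step 3: Under H0 (random ordering), E[R] = 2*n_A*n_B/(n_A+n_B) + 1 = 2*6*6/12 + 1 = 7.0000.
        Var[R] = 2*n_A*n_B*(2*n_A*n_B - n_A - n_B) / ((n_A+n_B)^2 * (n_A+n_B-1)) = 4320/1584 = 2.7273.
        SD[R] = 1.6514.
Step 4: Continuity-corrected z = (R + 0.5 - E[R]) / SD[R] = (5 + 0.5 - 7.0000) / 1.6514 = -0.9083.
Step 5: Two-sided p-value via normal approximation = 2*(1 - Phi(|z|)) = 0.363722.
Step 6: alpha = 0.1. fail to reject H0.

R = 5, z = -0.9083, p = 0.363722, fail to reject H0.


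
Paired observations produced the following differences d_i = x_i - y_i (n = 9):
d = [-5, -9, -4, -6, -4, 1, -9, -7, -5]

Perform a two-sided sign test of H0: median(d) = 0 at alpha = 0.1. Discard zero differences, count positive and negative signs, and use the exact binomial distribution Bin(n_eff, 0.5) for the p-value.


Step 1: Discard zero differences. Original n = 9; n_eff = number of nonzero differences = 9.
Nonzero differences (with sign): -5, -9, -4, -6, -4, +1, -9, -7, -5
Step 2: Count signs: positive = 1, negative = 8.
Step 3: Under H0: P(positive) = 0.5, so the number of positives S ~ Bin(9, 0.5).
Step 4: Two-sided exact p-value = sum of Bin(9,0.5) probabilities at or below the observed probability = 0.039062.
Step 5: alpha = 0.1. reject H0.

n_eff = 9, pos = 1, neg = 8, p = 0.039062, reject H0.


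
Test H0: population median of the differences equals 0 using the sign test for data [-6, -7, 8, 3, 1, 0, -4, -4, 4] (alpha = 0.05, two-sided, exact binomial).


Step 1: Discard zero differences. Original n = 9; n_eff = number of nonzero differences = 8.
Nonzero differences (with sign): -6, -7, +8, +3, +1, -4, -4, +4
Step 2: Count signs: positive = 4, negative = 4.
Step 3: Under H0: P(positive) = 0.5, so the number of positives S ~ Bin(8, 0.5).
Step 4: Two-sided exact p-value = sum of Bin(8,0.5) probabilities at or below the observed probability = 1.000000.
Step 5: alpha = 0.05. fail to reject H0.

n_eff = 8, pos = 4, neg = 4, p = 1.000000, fail to reject H0.


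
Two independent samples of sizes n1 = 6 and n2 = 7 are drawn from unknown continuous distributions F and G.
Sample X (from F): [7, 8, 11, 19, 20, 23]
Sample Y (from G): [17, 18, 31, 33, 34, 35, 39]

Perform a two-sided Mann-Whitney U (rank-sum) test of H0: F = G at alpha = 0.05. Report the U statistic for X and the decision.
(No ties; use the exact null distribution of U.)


Step 1: Combine and sort all 13 observations; assign midranks.
sorted (value, group): (7,X), (8,X), (11,X), (17,Y), (18,Y), (19,X), (20,X), (23,X), (31,Y), (33,Y), (34,Y), (35,Y), (39,Y)
ranks: 7->1, 8->2, 11->3, 17->4, 18->5, 19->6, 20->7, 23->8, 31->9, 33->10, 34->11, 35->12, 39->13
Step 2: Rank sum for X: R1 = 1 + 2 + 3 + 6 + 7 + 8 = 27.
Step 3: U_X = R1 - n1(n1+1)/2 = 27 - 6*7/2 = 27 - 21 = 6.
       U_Y = n1*n2 - U_X = 42 - 6 = 36.
Step 4: No ties, so the exact null distribution of U (based on enumerating the C(13,6) = 1716 equally likely rank assignments) gives the two-sided p-value.
Step 5: p-value = 0.034965; compare to alpha = 0.05. reject H0.

U_X = 6, p = 0.034965, reject H0 at alpha = 0.05.


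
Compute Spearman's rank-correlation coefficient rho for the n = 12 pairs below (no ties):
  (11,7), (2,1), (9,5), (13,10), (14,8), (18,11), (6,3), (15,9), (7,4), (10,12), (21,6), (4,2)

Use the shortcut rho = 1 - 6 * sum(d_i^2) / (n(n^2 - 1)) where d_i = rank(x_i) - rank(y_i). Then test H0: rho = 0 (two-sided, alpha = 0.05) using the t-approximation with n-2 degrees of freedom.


Step 1: Rank x and y separately (midranks; no ties here).
rank(x): 11->7, 2->1, 9->5, 13->8, 14->9, 18->11, 6->3, 15->10, 7->4, 10->6, 21->12, 4->2
rank(y): 7->7, 1->1, 5->5, 10->10, 8->8, 11->11, 3->3, 9->9, 4->4, 12->12, 6->6, 2->2
Step 2: d_i = R_x(i) - R_y(i); compute d_i^2.
  (7-7)^2=0, (1-1)^2=0, (5-5)^2=0, (8-10)^2=4, (9-8)^2=1, (11-11)^2=0, (3-3)^2=0, (10-9)^2=1, (4-4)^2=0, (6-12)^2=36, (12-6)^2=36, (2-2)^2=0
sum(d^2) = 78.
Step 3: rho = 1 - 6*78 / (12*(12^2 - 1)) = 1 - 468/1716 = 0.727273.
Step 4: Under H0, t = rho * sqrt((n-2)/(1-rho^2)) = 3.3508 ~ t(10).
Step 5: Two-sided p-value from the t-distribution with 10 df = 0.007355.
Step 6: alpha = 0.05. reject H0.

rho = 0.7273, p = 0.007355, reject H0 at alpha = 0.05.


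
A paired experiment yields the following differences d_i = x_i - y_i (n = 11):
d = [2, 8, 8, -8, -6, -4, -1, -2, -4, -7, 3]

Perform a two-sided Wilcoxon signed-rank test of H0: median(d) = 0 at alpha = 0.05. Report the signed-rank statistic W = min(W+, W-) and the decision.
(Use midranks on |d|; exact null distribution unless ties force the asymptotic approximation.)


Step 1: Drop any zero differences (none here) and take |d_i|.
|d| = [2, 8, 8, 8, 6, 4, 1, 2, 4, 7, 3]
Step 2: Midrank |d_i| (ties get averaged ranks).
ranks: |2|->2.5, |8|->10, |8|->10, |8|->10, |6|->7, |4|->5.5, |1|->1, |2|->2.5, |4|->5.5, |7|->8, |3|->4
Step 3: Attach original signs; sum ranks with positive sign and with negative sign.
W+ = 2.5 + 10 + 10 + 4 = 26.5
W- = 10 + 7 + 5.5 + 1 + 2.5 + 5.5 + 8 = 39.5
(Check: W+ + W- = 66 should equal n(n+1)/2 = 66.)
Step 4: Test statistic W = min(W+, W-) = 26.5.
Step 5: Ties in |d|, so use the tie-corrected normal approximation.
        E[W] = n(n+1)/4 = 11*12/4 = 33.
        Tie groups: |d|=2 (t=2), |d|=4 (t=2), |d|=8 (t=3); sum(t^3 - t) = 36.
        Var[W] = n(n+1)(2n+1)/24 - sum(t^3-t)/48 = 3036/24 - 36/48 = 125.75.
        z = (W - E[W]) / sqrt(Var[W]) = (26.5 - 33) / 11.2138 = -0.5796.
        Two-sided p = 2*Phi(z) = 0.562157.
Step 6: alpha = 0.05. fail to reject H0.

W+ = 26.5, W- = 39.5, W = min = 26.5, p = 0.562157, fail to reject H0.


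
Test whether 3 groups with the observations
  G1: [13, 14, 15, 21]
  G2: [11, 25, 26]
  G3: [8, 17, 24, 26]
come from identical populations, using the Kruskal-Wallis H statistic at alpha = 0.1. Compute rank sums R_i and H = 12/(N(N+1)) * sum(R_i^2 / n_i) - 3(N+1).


Step 1: Combine all N = 11 observations and assign midranks.
sorted (value, group, rank): (8,G3,1), (11,G2,2), (13,G1,3), (14,G1,4), (15,G1,5), (17,G3,6), (21,G1,7), (24,G3,8), (25,G2,9), (26,G2,10.5), (26,G3,10.5)
Step 2: Sum ranks within each group.
R_1 = 19 (n_1 = 4)
R_2 = 21.5 (n_2 = 3)
R_3 = 25.5 (n_3 = 4)
Step 3: H = 12/(N(N+1)) * sum(R_i^2/n_i) - 3(N+1)
     = 12/(11*12) * (19^2/4 + 21.5^2/3 + 25.5^2/4) - 3*12
     = 0.090909 * 406.896 - 36
     = 0.990530.
Step 4: Ties present; correction factor C = 1 - 6/(11^3 - 11) = 0.995455. Corrected H = 0.990530 / 0.995455 = 0.995053.
Step 5: Under H0, H ~ chi^2(2); p-value = 0.608033.
Step 6: alpha = 0.1. fail to reject H0.

H = 0.9951, df = 2, p = 0.608033, fail to reject H0.


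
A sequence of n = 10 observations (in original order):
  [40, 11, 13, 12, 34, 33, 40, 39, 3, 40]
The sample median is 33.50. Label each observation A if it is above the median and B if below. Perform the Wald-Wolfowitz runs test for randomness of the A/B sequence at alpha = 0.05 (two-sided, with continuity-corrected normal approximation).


Step 1: Compute median = 33.50; label A = above, B = below.
Labels in order: ABBBABAABA  (n_A = 5, n_B = 5)
Step 2: Count runs R = 7.
Step 3: Under H0 (random ordering), E[R] = 2*n_A*n_B/(n_A+n_B) + 1 = 2*5*5/10 + 1 = 6.0000.
        Var[R] = 2*n_A*n_B*(2*n_A*n_B - n_A - n_B) / ((n_A+n_B)^2 * (n_A+n_B-1)) = 2000/900 = 2.2222.
        SD[R] = 1.4907.
Step 4: Continuity-corrected z = (R - 0.5 - E[R]) / SD[R] = (7 - 0.5 - 6.0000) / 1.4907 = 0.3354.
Step 5: Two-sided p-value via normal approximation = 2*(1 - Phi(|z|)) = 0.737316.
Step 6: alpha = 0.05. fail to reject H0.

R = 7, z = 0.3354, p = 0.737316, fail to reject H0.


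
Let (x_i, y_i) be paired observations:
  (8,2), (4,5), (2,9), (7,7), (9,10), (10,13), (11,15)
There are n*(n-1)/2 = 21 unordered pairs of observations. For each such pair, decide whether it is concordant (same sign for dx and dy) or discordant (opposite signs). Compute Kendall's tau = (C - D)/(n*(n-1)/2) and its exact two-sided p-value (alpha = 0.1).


Step 1: Enumerate the 21 unordered pairs (i,j) with i<j and classify each by sign(x_j-x_i) * sign(y_j-y_i).
  (1,2):dx=-4,dy=+3->D; (1,3):dx=-6,dy=+7->D; (1,4):dx=-1,dy=+5->D; (1,5):dx=+1,dy=+8->C
  (1,6):dx=+2,dy=+11->C; (1,7):dx=+3,dy=+13->C; (2,3):dx=-2,dy=+4->D; (2,4):dx=+3,dy=+2->C
  (2,5):dx=+5,dy=+5->C; (2,6):dx=+6,dy=+8->C; (2,7):dx=+7,dy=+10->C; (3,4):dx=+5,dy=-2->D
  (3,5):dx=+7,dy=+1->C; (3,6):dx=+8,dy=+4->C; (3,7):dx=+9,dy=+6->C; (4,5):dx=+2,dy=+3->C
  (4,6):dx=+3,dy=+6->C; (4,7):dx=+4,dy=+8->C; (5,6):dx=+1,dy=+3->C; (5,7):dx=+2,dy=+5->C
  (6,7):dx=+1,dy=+2->C
Step 2: C = 16, D = 5, total pairs = 21.
Step 3: tau = (C - D)/(n(n-1)/2) = (16 - 5)/21 = 0.523810.
Step 4: Exact two-sided p-value (enumerate n! = 5040 permutations of y under H0): p = 0.136111.
Step 5: alpha = 0.1. fail to reject H0.

tau_b = 0.5238 (C=16, D=5), p = 0.136111, fail to reject H0.


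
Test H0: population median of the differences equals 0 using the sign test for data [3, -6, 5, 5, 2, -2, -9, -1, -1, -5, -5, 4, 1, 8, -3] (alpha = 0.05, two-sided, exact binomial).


Step 1: Discard zero differences. Original n = 15; n_eff = number of nonzero differences = 15.
Nonzero differences (with sign): +3, -6, +5, +5, +2, -2, -9, -1, -1, -5, -5, +4, +1, +8, -3
Step 2: Count signs: positive = 7, negative = 8.
Step 3: Under H0: P(positive) = 0.5, so the number of positives S ~ Bin(15, 0.5).
Step 4: Two-sided exact p-value = sum of Bin(15,0.5) probabilities at or below the observed probability = 1.000000.
Step 5: alpha = 0.05. fail to reject H0.

n_eff = 15, pos = 7, neg = 8, p = 1.000000, fail to reject H0.


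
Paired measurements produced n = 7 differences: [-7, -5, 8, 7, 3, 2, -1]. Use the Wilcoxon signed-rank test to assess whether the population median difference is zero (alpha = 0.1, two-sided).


Step 1: Drop any zero differences (none here) and take |d_i|.
|d| = [7, 5, 8, 7, 3, 2, 1]
Step 2: Midrank |d_i| (ties get averaged ranks).
ranks: |7|->5.5, |5|->4, |8|->7, |7|->5.5, |3|->3, |2|->2, |1|->1
Step 3: Attach original signs; sum ranks with positive sign and with negative sign.
W+ = 7 + 5.5 + 3 + 2 = 17.5
W- = 5.5 + 4 + 1 = 10.5
(Check: W+ + W- = 28 should equal n(n+1)/2 = 28.)
Step 4: Test statistic W = min(W+, W-) = 10.5.
Step 5: Ties in |d|, so use the tie-corrected normal approximation.
        E[W] = n(n+1)/4 = 7*8/4 = 14.
        Tie groups: |d|=7 (t=2); sum(t^3 - t) = 6.
        Var[W] = n(n+1)(2n+1)/24 - sum(t^3-t)/48 = 840/24 - 6/48 = 34.875.
        z = (W - E[W]) / sqrt(Var[W]) = (10.5 - 14) / 5.9055 = -0.5927.
        Two-sided p = 2*Phi(z) = 0.553404.
Step 6: alpha = 0.1. fail to reject H0.

W+ = 17.5, W- = 10.5, W = min = 10.5, p = 0.553404, fail to reject H0.


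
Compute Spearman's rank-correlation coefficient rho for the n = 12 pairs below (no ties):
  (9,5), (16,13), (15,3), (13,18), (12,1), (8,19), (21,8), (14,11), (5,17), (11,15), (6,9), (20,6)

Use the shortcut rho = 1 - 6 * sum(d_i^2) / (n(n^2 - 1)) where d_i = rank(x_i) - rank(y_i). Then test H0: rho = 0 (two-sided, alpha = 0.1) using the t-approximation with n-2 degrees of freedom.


Step 1: Rank x and y separately (midranks; no ties here).
rank(x): 9->4, 16->10, 15->9, 13->7, 12->6, 8->3, 21->12, 14->8, 5->1, 11->5, 6->2, 20->11
rank(y): 5->3, 13->8, 3->2, 18->11, 1->1, 19->12, 8->5, 11->7, 17->10, 15->9, 9->6, 6->4
Step 2: d_i = R_x(i) - R_y(i); compute d_i^2.
  (4-3)^2=1, (10-8)^2=4, (9-2)^2=49, (7-11)^2=16, (6-1)^2=25, (3-12)^2=81, (12-5)^2=49, (8-7)^2=1, (1-10)^2=81, (5-9)^2=16, (2-6)^2=16, (11-4)^2=49
sum(d^2) = 388.
Step 3: rho = 1 - 6*388 / (12*(12^2 - 1)) = 1 - 2328/1716 = -0.356643.
Step 4: Under H0, t = rho * sqrt((n-2)/(1-rho^2)) = -1.2072 ~ t(10).
Step 5: Two-sided p-value from the t-distribution with 10 df = 0.255138.
Step 6: alpha = 0.1. fail to reject H0.

rho = -0.3566, p = 0.255138, fail to reject H0 at alpha = 0.1.


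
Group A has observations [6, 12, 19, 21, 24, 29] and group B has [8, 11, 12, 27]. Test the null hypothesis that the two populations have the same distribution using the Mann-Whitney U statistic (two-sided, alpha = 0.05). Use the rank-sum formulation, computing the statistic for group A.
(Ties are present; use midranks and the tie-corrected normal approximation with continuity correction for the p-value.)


Step 1: Combine and sort all 10 observations; assign midranks.
sorted (value, group): (6,X), (8,Y), (11,Y), (12,X), (12,Y), (19,X), (21,X), (24,X), (27,Y), (29,X)
ranks: 6->1, 8->2, 11->3, 12->4.5, 12->4.5, 19->6, 21->7, 24->8, 27->9, 29->10
Step 2: Rank sum for X: R1 = 1 + 4.5 + 6 + 7 + 8 + 10 = 36.5.
Step 3: U_X = R1 - n1(n1+1)/2 = 36.5 - 6*7/2 = 36.5 - 21 = 15.5.
       U_Y = n1*n2 - U_X = 24 - 15.5 = 8.5.
Step 4: Ties are present, so use the tie-corrected normal approximation (with continuity correction) for the p-value.
Step 5: p-value = 0.521166; compare to alpha = 0.05. fail to reject H0.

U_X = 15.5, p = 0.521166, fail to reject H0 at alpha = 0.05.


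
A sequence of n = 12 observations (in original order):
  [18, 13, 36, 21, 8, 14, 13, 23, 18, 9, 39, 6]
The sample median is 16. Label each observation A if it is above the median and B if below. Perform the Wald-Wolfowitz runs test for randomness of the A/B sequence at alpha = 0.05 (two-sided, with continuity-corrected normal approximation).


Step 1: Compute median = 16; label A = above, B = below.
Labels in order: ABAABBBAABAB  (n_A = 6, n_B = 6)
Step 2: Count runs R = 8.
Step 3: Under H0 (random ordering), E[R] = 2*n_A*n_B/(n_A+n_B) + 1 = 2*6*6/12 + 1 = 7.0000.
        Var[R] = 2*n_A*n_B*(2*n_A*n_B - n_A - n_B) / ((n_A+n_B)^2 * (n_A+n_B-1)) = 4320/1584 = 2.7273.
        SD[R] = 1.6514.
Step 4: Continuity-corrected z = (R - 0.5 - E[R]) / SD[R] = (8 - 0.5 - 7.0000) / 1.6514 = 0.3028.
Step 5: Two-sided p-value via normal approximation = 2*(1 - Phi(|z|)) = 0.762069.
Step 6: alpha = 0.05. fail to reject H0.

R = 8, z = 0.3028, p = 0.762069, fail to reject H0.


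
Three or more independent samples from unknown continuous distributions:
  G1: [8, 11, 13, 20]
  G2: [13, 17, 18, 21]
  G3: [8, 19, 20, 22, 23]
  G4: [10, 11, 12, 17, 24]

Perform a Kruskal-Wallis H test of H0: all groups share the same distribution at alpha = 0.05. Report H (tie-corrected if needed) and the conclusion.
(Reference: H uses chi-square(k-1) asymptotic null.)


Step 1: Combine all N = 18 observations and assign midranks.
sorted (value, group, rank): (8,G1,1.5), (8,G3,1.5), (10,G4,3), (11,G1,4.5), (11,G4,4.5), (12,G4,6), (13,G1,7.5), (13,G2,7.5), (17,G2,9.5), (17,G4,9.5), (18,G2,11), (19,G3,12), (20,G1,13.5), (20,G3,13.5), (21,G2,15), (22,G3,16), (23,G3,17), (24,G4,18)
Step 2: Sum ranks within each group.
R_1 = 27 (n_1 = 4)
R_2 = 43 (n_2 = 4)
R_3 = 60 (n_3 = 5)
R_4 = 41 (n_4 = 5)
Step 3: H = 12/(N(N+1)) * sum(R_i^2/n_i) - 3(N+1)
     = 12/(18*19) * (27^2/4 + 43^2/4 + 60^2/5 + 41^2/5) - 3*19
     = 0.035088 * 1700.7 - 57
     = 2.673684.
Step 4: Ties present; correction factor C = 1 - 30/(18^3 - 18) = 0.994840. Corrected H = 2.673684 / 0.994840 = 2.687552.
Step 5: Under H0, H ~ chi^2(3); p-value = 0.442347.
Step 6: alpha = 0.05. fail to reject H0.

H = 2.6876, df = 3, p = 0.442347, fail to reject H0.


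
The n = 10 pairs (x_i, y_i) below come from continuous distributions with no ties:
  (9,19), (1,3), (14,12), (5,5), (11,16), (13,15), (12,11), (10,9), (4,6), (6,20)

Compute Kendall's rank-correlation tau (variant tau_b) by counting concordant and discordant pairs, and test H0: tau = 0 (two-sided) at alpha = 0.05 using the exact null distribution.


Step 1: Enumerate the 45 unordered pairs (i,j) with i<j and classify each by sign(x_j-x_i) * sign(y_j-y_i).
  (1,2):dx=-8,dy=-16->C; (1,3):dx=+5,dy=-7->D; (1,4):dx=-4,dy=-14->C; (1,5):dx=+2,dy=-3->D
  (1,6):dx=+4,dy=-4->D; (1,7):dx=+3,dy=-8->D; (1,8):dx=+1,dy=-10->D; (1,9):dx=-5,dy=-13->C
  (1,10):dx=-3,dy=+1->D; (2,3):dx=+13,dy=+9->C; (2,4):dx=+4,dy=+2->C; (2,5):dx=+10,dy=+13->C
  (2,6):dx=+12,dy=+12->C; (2,7):dx=+11,dy=+8->C; (2,8):dx=+9,dy=+6->C; (2,9):dx=+3,dy=+3->C
  (2,10):dx=+5,dy=+17->C; (3,4):dx=-9,dy=-7->C; (3,5):dx=-3,dy=+4->D; (3,6):dx=-1,dy=+3->D
  (3,7):dx=-2,dy=-1->C; (3,8):dx=-4,dy=-3->C; (3,9):dx=-10,dy=-6->C; (3,10):dx=-8,dy=+8->D
  (4,5):dx=+6,dy=+11->C; (4,6):dx=+8,dy=+10->C; (4,7):dx=+7,dy=+6->C; (4,8):dx=+5,dy=+4->C
  (4,9):dx=-1,dy=+1->D; (4,10):dx=+1,dy=+15->C; (5,6):dx=+2,dy=-1->D; (5,7):dx=+1,dy=-5->D
  (5,8):dx=-1,dy=-7->C; (5,9):dx=-7,dy=-10->C; (5,10):dx=-5,dy=+4->D; (6,7):dx=-1,dy=-4->C
  (6,8):dx=-3,dy=-6->C; (6,9):dx=-9,dy=-9->C; (6,10):dx=-7,dy=+5->D; (7,8):dx=-2,dy=-2->C
  (7,9):dx=-8,dy=-5->C; (7,10):dx=-6,dy=+9->D; (8,9):dx=-6,dy=-3->C; (8,10):dx=-4,dy=+11->D
  (9,10):dx=+2,dy=+14->C
Step 2: C = 29, D = 16, total pairs = 45.
Step 3: tau = (C - D)/(n(n-1)/2) = (29 - 16)/45 = 0.288889.
Step 4: Exact two-sided p-value (enumerate n! = 3628800 permutations of y under H0): p = 0.291248.
Step 5: alpha = 0.05. fail to reject H0.

tau_b = 0.2889 (C=29, D=16), p = 0.291248, fail to reject H0.
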